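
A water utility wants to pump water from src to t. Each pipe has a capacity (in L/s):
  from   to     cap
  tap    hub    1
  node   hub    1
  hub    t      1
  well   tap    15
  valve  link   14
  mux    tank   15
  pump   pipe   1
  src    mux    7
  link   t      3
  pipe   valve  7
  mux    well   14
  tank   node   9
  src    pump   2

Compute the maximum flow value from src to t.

Augment src→pump→pipe→valve→link→t: bottleneck 1. Total 1.
Augment src→mux→well→tap→hub→t: bottleneck 1. Total 2.
No augmenting path remains in the residual graph.

2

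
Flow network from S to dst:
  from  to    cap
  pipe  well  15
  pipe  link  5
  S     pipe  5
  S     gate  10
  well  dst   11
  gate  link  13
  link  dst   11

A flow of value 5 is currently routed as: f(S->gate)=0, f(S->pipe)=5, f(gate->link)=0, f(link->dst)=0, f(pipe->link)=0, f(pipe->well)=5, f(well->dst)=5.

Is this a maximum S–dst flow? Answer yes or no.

No

Residual path S->gate->link->dst has bottleneck 10 > 0.
Pushing 10 along it raises the flow to 15, so the given flow is not maximum.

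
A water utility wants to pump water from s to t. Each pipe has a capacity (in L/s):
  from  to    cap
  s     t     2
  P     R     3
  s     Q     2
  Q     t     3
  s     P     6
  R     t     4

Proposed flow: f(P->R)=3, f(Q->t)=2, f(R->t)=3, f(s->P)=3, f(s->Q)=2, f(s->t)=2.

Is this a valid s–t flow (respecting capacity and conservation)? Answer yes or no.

Every edge has 0 ≤ f(e) ≤ cap(e).
At each intermediate node, inflow equals outflow.

Yes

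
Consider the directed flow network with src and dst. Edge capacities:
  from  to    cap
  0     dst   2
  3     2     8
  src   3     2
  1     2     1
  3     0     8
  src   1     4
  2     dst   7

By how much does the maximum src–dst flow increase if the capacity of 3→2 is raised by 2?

Original max flow = 3.
Edge 3→2 does not cross the min cut (source side {1, src}), so extra capacity there cannot help.
New max flow = 3. Increase = 0.

0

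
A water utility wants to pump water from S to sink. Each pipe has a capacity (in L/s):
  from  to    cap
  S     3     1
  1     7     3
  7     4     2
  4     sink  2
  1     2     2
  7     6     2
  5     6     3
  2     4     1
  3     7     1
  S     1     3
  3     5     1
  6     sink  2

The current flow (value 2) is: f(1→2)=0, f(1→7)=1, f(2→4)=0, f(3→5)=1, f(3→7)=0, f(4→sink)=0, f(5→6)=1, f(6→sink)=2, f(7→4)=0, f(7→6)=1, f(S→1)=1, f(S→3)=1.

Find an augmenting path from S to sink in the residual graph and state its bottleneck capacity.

S→1→7→4→sink, bottleneck 2

Residual along S→1→7→4→sink: S→1: 2, 1→7: 2, 7→4: 2, 4→sink: 2.
Bottleneck = min = 2.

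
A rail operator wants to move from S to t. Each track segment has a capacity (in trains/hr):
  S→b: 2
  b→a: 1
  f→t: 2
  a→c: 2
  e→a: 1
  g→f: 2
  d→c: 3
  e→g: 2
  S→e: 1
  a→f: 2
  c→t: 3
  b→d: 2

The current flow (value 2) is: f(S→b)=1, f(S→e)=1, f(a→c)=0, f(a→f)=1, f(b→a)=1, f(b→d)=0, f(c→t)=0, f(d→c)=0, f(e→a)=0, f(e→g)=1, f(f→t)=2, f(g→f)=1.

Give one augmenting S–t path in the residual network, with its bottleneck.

Residual along S→b→d→c→t: S→b: 1, b→d: 2, d→c: 3, c→t: 3.
Bottleneck = min = 1.

S→b→d→c→t, bottleneck 1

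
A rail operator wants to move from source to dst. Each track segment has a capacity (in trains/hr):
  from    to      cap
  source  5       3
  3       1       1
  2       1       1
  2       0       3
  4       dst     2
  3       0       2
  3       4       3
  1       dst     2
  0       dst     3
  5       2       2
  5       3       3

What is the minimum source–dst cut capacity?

Max flow = 3 (via 3 augmenting paths).
In the residual at optimum, the set reachable from source is {source}.
Cut edges: source→5 (cap 3). Sum = 3.

3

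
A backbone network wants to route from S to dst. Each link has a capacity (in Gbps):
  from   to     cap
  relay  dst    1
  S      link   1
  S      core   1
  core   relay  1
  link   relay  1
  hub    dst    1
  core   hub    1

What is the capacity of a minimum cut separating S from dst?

2

Max flow = 2 (via 2 augmenting paths).
In the residual at optimum, the set reachable from S is {S}.
Cut edges: S->link (cap 1), S->core (cap 1). Sum = 2.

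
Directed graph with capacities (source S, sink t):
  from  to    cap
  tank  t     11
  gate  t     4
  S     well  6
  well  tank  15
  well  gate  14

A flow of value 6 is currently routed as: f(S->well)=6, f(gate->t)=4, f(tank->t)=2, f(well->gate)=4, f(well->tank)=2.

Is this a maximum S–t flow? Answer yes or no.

Yes

Residual reachable from S: {S}; t is not reachable.
Saturated cut: S->well with total capacity 6 = current flow value. Flow is maximum.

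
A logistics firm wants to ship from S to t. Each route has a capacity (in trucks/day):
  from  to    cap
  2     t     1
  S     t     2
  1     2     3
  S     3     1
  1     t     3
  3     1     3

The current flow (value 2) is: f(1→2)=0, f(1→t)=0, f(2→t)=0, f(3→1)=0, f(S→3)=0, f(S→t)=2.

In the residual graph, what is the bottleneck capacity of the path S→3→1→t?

Residual capacities along the path: S→3: 1, 3→1: 3, 1→t: 3.
Minimum is 1.

1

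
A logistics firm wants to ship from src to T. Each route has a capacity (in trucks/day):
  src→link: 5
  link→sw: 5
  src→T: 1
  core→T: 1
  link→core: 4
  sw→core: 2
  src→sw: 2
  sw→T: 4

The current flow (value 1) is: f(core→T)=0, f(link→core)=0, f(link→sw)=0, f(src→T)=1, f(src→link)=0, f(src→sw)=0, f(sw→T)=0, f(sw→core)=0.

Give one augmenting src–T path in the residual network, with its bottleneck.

Residual along src→sw→T: src→sw: 2, sw→T: 4.
Bottleneck = min = 2.

src→sw→T, bottleneck 2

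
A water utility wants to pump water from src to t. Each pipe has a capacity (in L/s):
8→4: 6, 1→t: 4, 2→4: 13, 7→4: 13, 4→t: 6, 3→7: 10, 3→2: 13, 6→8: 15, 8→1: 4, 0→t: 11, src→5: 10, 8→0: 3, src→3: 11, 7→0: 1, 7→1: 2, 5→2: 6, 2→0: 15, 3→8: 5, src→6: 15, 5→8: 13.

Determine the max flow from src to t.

21

Augment src→3→2→4→t: bottleneck 6. Total 6.
Augment src→3→2→0→t: bottleneck 5. Total 11.
Augment src→5→8→0→t: bottleneck 3. Total 14.
Augment src→5→8→1→t: bottleneck 4. Total 18.
Augment src→5→2→0→t: bottleneck 3. Total 21.
No augmenting path remains in the residual graph.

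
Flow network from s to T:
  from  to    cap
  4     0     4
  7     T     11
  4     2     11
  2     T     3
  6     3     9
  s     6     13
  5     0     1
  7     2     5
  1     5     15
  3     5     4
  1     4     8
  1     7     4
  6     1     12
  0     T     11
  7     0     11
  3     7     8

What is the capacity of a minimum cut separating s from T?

Max flow = 13 (via 3 augmenting paths).
In the residual at optimum, the set reachable from s is {s}.
Cut edges: s→6 (cap 13). Sum = 13.

13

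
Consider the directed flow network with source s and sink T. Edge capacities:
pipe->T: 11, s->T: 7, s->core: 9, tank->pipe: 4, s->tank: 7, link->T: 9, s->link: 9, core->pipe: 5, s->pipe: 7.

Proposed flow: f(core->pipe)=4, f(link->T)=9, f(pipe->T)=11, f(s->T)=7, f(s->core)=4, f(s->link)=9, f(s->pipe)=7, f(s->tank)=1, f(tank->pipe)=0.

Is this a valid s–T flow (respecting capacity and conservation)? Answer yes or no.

Conservation fails at tank: inflow 1 ≠ outflow 0.

No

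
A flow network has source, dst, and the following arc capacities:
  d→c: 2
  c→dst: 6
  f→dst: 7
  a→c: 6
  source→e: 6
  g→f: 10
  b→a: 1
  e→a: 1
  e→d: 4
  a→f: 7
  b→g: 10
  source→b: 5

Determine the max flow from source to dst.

Augment source→b→g→f→dst: bottleneck 5. Total 5.
Augment source→e→a→f→dst: bottleneck 1. Total 6.
Augment source→e→d→c→dst: bottleneck 2. Total 8.
No augmenting path remains in the residual graph.

8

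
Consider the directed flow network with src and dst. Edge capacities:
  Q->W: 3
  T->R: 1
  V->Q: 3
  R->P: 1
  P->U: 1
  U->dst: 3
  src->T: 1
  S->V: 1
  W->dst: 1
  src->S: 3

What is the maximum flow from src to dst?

2

Augment src->S->V->Q->W->dst: bottleneck 1. Total 1.
Augment src->T->R->P->U->dst: bottleneck 1. Total 2.
No augmenting path remains in the residual graph.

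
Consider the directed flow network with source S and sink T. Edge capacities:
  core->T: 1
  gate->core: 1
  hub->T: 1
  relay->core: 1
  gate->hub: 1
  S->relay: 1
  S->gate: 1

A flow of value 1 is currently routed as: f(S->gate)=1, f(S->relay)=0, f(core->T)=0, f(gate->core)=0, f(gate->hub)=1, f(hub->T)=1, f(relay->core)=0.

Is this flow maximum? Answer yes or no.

No

Residual path S->relay->core->T has bottleneck 1 > 0.
Pushing 1 along it raises the flow to 2, so the given flow is not maximum.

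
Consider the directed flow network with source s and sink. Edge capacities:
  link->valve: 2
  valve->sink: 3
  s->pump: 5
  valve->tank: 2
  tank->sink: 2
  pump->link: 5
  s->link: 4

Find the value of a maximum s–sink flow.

Augment s->link->valve->sink: bottleneck 2. Total 2.
No augmenting path remains in the residual graph.

2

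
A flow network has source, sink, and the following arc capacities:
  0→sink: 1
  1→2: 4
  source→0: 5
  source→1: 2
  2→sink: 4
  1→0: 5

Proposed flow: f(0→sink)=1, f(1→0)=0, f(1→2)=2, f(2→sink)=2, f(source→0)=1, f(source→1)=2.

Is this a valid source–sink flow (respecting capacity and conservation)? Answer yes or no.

Every edge has 0 ≤ f(e) ≤ cap(e).
At each intermediate node, inflow equals outflow.

Yes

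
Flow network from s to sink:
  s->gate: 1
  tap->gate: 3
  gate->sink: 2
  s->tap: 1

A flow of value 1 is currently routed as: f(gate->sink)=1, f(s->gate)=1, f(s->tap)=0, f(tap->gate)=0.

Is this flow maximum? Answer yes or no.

Residual path s->tap->gate->sink has bottleneck 1 > 0.
Pushing 1 along it raises the flow to 2, so the given flow is not maximum.

No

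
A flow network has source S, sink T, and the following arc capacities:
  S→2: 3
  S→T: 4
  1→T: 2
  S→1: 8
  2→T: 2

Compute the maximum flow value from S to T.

8

Augment S→T: bottleneck 4. Total 4.
Augment S→1→T: bottleneck 2. Total 6.
Augment S→2→T: bottleneck 2. Total 8.
No augmenting path remains in the residual graph.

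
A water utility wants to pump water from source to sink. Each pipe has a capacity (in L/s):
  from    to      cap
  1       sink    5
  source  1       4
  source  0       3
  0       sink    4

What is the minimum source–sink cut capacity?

Max flow = 7 (via 2 augmenting paths).
In the residual at optimum, the set reachable from source is {source}.
Cut edges: source->0 (cap 3), source->1 (cap 4). Sum = 7.

7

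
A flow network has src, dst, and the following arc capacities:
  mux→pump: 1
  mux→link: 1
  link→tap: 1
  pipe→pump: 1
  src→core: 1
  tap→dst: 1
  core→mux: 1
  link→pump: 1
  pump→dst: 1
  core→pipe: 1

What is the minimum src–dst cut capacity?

Max flow = 1 (via 1 augmenting path).
In the residual at optimum, the set reachable from src is {src}.
Cut edges: src→core (cap 1). Sum = 1.

1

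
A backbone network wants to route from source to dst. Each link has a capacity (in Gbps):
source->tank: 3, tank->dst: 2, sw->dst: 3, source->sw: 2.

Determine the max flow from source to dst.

Augment source->sw->dst: bottleneck 2. Total 2.
Augment source->tank->dst: bottleneck 2. Total 4.
No augmenting path remains in the residual graph.

4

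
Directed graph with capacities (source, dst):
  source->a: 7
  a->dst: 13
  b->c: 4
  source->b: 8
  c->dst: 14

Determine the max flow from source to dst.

Augment source->a->dst: bottleneck 7. Total 7.
Augment source->b->c->dst: bottleneck 4. Total 11.
No augmenting path remains in the residual graph.

11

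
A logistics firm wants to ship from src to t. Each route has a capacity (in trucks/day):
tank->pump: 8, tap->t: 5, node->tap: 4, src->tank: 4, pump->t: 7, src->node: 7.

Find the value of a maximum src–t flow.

8

Augment src->tank->pump->t: bottleneck 4. Total 4.
Augment src->node->tap->t: bottleneck 4. Total 8.
No augmenting path remains in the residual graph.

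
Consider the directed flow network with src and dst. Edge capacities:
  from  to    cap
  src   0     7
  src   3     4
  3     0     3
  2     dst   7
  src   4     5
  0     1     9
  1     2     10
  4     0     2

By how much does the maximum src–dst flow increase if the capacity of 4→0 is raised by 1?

0

Original max flow = 7.
Edge 4→0 does not cross the min cut (source side {0, 1, 2, 3, 4, src}), so extra capacity there cannot help.
New max flow = 7. Increase = 0.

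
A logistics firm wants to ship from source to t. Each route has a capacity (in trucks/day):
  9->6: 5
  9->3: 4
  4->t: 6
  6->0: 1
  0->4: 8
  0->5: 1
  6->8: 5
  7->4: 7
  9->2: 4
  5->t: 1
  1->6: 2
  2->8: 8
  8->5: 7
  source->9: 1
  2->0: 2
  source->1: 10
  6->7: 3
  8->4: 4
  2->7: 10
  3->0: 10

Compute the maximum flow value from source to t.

Augment source->9->3->0->5->t: bottleneck 1. Total 1.
Augment source->1->6->0->4->t: bottleneck 1. Total 2.
Augment source->1->6->8->4->t: bottleneck 1. Total 3.
No augmenting path remains in the residual graph.

3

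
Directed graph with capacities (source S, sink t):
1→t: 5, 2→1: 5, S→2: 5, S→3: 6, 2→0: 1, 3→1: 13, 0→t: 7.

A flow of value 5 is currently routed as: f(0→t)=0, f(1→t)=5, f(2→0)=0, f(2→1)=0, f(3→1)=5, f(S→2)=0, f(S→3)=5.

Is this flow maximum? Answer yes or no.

No

Residual path S→2→0→t has bottleneck 1 > 0.
Pushing 1 along it raises the flow to 6, so the given flow is not maximum.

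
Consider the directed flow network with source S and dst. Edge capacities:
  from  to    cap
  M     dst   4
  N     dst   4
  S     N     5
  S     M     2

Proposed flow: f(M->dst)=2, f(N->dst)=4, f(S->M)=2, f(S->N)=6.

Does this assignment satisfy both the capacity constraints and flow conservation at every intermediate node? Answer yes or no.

No

Capacity violated on S->N: flow 6 > capacity 5.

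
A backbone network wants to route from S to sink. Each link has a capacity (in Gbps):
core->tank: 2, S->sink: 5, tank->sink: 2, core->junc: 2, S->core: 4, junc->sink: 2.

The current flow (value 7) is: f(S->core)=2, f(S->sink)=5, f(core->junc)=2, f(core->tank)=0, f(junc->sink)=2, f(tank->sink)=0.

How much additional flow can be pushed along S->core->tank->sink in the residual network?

2

Residual capacities along the path: S->core: 2, core->tank: 2, tank->sink: 2.
Minimum is 2.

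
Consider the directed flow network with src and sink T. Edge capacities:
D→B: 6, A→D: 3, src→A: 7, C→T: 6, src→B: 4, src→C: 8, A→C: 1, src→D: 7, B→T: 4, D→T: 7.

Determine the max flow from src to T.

17

Augment src→D→T: bottleneck 7. Total 7.
Augment src→C→T: bottleneck 6. Total 13.
Augment src→B→T: bottleneck 4. Total 17.
No augmenting path remains in the residual graph.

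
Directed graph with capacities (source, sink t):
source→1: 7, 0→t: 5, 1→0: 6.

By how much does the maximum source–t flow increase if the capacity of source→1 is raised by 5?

0

Original max flow = 5.
Edge source→1 does not cross the min cut (source side {0, 1, source}), so extra capacity there cannot help.
New max flow = 5. Increase = 0.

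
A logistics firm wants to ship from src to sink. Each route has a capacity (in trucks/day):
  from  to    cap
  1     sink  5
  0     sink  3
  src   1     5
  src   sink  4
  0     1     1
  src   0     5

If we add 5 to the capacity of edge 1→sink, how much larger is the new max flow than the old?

1

Original max flow = 12.
After raising cap(1→sink), augmenting paths through that edge carry 1 more unit.
New max flow = 13. Increase = 1.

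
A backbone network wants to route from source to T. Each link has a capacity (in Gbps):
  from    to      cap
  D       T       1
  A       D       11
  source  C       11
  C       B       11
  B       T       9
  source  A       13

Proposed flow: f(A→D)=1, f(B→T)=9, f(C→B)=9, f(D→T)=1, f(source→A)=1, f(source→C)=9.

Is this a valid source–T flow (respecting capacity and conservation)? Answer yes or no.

Every edge has 0 ≤ f(e) ≤ cap(e).
At each intermediate node, inflow equals outflow.

Yes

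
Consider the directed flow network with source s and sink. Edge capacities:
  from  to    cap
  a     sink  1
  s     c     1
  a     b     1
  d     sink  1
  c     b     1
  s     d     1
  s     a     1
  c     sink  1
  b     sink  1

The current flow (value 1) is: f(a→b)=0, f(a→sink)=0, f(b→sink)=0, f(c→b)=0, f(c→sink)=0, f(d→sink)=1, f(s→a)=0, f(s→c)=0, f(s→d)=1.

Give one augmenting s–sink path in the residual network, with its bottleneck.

Residual along s→a→sink: s→a: 1, a→sink: 1.
Bottleneck = min = 1.

s→a→sink, bottleneck 1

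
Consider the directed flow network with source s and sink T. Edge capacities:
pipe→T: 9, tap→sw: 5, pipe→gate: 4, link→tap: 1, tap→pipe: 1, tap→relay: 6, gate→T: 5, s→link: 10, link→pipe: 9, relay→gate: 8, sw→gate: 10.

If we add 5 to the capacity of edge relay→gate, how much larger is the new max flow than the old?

0

Original max flow = 10.
Edge relay→gate does not cross the min cut (source side {s}), so extra capacity there cannot help.
New max flow = 10. Increase = 0.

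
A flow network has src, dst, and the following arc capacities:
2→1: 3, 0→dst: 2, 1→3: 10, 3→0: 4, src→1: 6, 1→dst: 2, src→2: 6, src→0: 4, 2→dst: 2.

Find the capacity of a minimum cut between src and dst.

6

Max flow = 6 (via 3 augmenting paths).
In the residual at optimum, the set reachable from src is {0, 1, 2, 3, src}.
Cut edges: 2→dst (cap 2), 1→dst (cap 2), 0→dst (cap 2). Sum = 6.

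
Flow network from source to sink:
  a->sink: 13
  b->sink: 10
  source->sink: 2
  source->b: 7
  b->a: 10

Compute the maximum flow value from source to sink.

Augment source->sink: bottleneck 2. Total 2.
Augment source->b->sink: bottleneck 7. Total 9.
No augmenting path remains in the residual graph.

9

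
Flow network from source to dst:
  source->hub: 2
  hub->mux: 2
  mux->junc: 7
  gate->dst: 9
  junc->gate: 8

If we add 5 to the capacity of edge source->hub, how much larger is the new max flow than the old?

Original max flow = 2.
Even with extra capacity on source->hub, another cut of capacity 2 remains binding.
New max flow = 2. Increase = 0.

0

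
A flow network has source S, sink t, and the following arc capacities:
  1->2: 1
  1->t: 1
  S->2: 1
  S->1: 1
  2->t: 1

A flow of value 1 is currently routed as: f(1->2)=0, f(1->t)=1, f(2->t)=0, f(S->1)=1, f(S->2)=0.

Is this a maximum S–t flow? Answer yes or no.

No

Residual path S->2->t has bottleneck 1 > 0.
Pushing 1 along it raises the flow to 2, so the given flow is not maximum.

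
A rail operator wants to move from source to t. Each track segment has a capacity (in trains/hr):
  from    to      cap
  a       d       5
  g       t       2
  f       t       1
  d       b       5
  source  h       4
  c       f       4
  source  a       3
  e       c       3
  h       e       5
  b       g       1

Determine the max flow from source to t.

2

Augment source→h→e→c→f→t: bottleneck 1. Total 1.
Augment source→a→d→b→g→t: bottleneck 1. Total 2.
No augmenting path remains in the residual graph.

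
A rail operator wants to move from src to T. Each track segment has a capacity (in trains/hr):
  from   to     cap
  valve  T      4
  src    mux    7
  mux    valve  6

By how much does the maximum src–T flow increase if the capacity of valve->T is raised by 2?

Original max flow = 4.
After raising cap(valve->T), augmenting paths through that edge carry 2 more units.
New max flow = 6. Increase = 2.

2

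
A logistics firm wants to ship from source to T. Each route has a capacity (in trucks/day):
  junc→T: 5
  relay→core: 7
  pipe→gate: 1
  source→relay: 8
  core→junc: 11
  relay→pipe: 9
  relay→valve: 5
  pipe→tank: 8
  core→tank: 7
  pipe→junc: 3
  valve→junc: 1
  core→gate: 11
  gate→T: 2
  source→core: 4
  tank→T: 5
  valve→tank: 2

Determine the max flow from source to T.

12

Augment source→core→junc→T: bottleneck 4. Total 4.
Augment source→relay→core→junc→T: bottleneck 1. Total 5.
Augment source→relay→core→gate→T: bottleneck 2. Total 7.
Augment source→relay→core→tank→T: bottleneck 4. Total 11.
Augment source→relay→pipe→tank→T: bottleneck 1. Total 12.
No augmenting path remains in the residual graph.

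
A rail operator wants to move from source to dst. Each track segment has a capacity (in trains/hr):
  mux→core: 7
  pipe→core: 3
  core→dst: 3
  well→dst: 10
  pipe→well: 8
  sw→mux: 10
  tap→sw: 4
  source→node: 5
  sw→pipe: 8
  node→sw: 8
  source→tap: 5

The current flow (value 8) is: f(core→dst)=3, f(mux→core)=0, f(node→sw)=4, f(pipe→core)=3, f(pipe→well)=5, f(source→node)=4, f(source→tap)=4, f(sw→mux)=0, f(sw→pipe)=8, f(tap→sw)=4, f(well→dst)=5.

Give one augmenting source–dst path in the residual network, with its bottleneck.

Residual along source→node→sw→mux→core→pipe→well→dst: source→node: 1, node→sw: 4, sw→mux: 10, mux→core: 7, core→pipe: 3 (reverse), pipe→well: 3, well→dst: 5.
Bottleneck = min = 1.

source→node→sw→mux→core→pipe→well→dst, bottleneck 1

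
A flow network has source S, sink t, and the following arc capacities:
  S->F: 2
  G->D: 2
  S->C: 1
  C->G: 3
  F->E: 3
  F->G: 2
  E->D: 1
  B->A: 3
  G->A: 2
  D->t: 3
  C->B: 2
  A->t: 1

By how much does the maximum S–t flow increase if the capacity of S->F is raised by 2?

Original max flow = 3.
After raising cap(S->F), augmenting paths through that edge carry 1 more unit.
New max flow = 4. Increase = 1.

1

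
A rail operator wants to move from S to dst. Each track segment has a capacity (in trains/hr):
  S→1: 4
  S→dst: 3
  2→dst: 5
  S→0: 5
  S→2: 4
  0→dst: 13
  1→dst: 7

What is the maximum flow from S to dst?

16

Augment S→dst: bottleneck 3. Total 3.
Augment S→2→dst: bottleneck 4. Total 7.
Augment S→1→dst: bottleneck 4. Total 11.
Augment S→0→dst: bottleneck 5. Total 16.
No augmenting path remains in the residual graph.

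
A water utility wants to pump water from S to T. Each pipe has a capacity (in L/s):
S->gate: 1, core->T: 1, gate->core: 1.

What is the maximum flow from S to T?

1

Augment S->gate->core->T: bottleneck 1. Total 1.
No augmenting path remains in the residual graph.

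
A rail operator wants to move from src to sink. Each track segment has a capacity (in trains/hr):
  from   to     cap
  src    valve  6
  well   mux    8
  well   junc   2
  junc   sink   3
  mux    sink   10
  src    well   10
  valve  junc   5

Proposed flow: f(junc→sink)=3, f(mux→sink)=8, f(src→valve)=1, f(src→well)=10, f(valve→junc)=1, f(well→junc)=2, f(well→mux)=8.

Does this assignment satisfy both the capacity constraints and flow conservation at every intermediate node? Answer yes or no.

Every edge has 0 ≤ f(e) ≤ cap(e).
At each intermediate node, inflow equals outflow.

Yes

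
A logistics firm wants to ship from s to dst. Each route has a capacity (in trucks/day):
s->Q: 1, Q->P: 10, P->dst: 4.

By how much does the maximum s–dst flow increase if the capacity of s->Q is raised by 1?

Original max flow = 1.
After raising cap(s->Q), augmenting paths through that edge carry 1 more unit.
New max flow = 2. Increase = 1.

1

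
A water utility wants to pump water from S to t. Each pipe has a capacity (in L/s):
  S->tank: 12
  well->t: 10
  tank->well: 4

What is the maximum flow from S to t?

4

Augment S->tank->well->t: bottleneck 4. Total 4.
No augmenting path remains in the residual graph.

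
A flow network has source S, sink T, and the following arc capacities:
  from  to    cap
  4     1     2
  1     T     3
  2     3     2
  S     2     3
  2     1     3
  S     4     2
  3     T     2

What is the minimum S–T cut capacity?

5

Max flow = 5 (via 3 augmenting paths).
In the residual at optimum, the set reachable from S is {S}.
Cut edges: S->4 (cap 2), S->2 (cap 3). Sum = 5.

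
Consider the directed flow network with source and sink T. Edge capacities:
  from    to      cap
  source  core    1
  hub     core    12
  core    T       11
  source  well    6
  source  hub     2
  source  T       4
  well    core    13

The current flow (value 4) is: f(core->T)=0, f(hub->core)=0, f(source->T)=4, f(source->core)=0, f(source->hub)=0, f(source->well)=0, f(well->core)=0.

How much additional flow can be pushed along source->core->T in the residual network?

1

Residual capacities along the path: source->core: 1, core->T: 11.
Minimum is 1.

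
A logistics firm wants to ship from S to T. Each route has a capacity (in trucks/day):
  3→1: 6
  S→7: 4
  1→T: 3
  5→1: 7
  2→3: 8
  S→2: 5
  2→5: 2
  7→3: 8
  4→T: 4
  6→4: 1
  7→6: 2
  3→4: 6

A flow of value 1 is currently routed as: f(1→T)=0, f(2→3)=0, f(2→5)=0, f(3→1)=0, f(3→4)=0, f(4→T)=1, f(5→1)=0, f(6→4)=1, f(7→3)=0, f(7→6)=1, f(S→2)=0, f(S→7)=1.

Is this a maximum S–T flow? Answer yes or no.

No

Residual path S→7→3→4→T has bottleneck 3 > 0.
Pushing 3 along it raises the flow to 4, so the given flow is not maximum.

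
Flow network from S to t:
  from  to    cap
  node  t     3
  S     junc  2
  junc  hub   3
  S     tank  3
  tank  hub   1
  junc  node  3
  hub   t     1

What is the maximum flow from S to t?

3

Augment S→junc→node→t: bottleneck 2. Total 2.
Augment S→tank→hub→t: bottleneck 1. Total 3.
No augmenting path remains in the residual graph.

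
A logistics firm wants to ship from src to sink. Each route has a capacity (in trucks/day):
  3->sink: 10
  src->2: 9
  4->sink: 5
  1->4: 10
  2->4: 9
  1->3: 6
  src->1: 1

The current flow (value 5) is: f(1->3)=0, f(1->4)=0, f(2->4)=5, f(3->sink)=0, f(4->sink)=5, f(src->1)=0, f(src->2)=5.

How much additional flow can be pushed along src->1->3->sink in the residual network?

1

Residual capacities along the path: src->1: 1, 1->3: 6, 3->sink: 10.
Minimum is 1.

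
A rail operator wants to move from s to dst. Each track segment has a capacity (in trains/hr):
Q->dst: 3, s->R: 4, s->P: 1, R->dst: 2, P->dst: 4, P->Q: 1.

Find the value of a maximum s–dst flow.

Augment s->P->dst: bottleneck 1. Total 1.
Augment s->R->dst: bottleneck 2. Total 3.
No augmenting path remains in the residual graph.

3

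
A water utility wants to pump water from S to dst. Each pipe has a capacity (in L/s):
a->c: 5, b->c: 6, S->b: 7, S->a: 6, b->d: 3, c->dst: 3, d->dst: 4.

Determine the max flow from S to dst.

6

Augment S->b->d->dst: bottleneck 3. Total 3.
Augment S->b->c->dst: bottleneck 3. Total 6.
No augmenting path remains in the residual graph.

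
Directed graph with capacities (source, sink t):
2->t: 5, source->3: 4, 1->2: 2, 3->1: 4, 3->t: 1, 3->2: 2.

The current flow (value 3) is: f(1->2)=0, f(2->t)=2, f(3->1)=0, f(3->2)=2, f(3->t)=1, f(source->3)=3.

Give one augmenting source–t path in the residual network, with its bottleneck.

source->3->1->2->t, bottleneck 1

Residual along source->3->1->2->t: source->3: 1, 3->1: 4, 1->2: 2, 2->t: 3.
Bottleneck = min = 1.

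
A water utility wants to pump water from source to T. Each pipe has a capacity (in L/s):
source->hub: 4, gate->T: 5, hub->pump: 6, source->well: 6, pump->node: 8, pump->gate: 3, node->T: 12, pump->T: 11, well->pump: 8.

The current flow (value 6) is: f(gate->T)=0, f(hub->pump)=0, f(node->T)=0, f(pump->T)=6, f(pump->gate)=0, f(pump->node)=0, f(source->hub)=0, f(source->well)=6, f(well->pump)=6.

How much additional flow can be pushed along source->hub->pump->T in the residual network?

4

Residual capacities along the path: source->hub: 4, hub->pump: 6, pump->T: 5.
Minimum is 4.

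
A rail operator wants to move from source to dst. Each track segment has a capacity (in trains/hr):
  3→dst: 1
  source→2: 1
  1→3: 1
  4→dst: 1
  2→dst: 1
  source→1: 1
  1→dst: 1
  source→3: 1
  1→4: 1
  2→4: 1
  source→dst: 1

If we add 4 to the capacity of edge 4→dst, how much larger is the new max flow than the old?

Original max flow = 4.
Edge 4→dst does not cross the min cut (source side {source}), so extra capacity there cannot help.
New max flow = 4. Increase = 0.

0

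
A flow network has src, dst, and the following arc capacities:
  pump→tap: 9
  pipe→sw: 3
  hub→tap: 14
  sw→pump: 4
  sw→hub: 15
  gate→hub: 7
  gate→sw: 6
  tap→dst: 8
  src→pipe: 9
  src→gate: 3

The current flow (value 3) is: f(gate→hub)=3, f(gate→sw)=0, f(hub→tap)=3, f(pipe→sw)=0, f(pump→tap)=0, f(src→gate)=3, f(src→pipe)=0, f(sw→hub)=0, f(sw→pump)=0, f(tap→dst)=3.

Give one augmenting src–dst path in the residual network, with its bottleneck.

src→pipe→sw→hub→tap→dst, bottleneck 3

Residual along src→pipe→sw→hub→tap→dst: src→pipe: 9, pipe→sw: 3, sw→hub: 15, hub→tap: 11, tap→dst: 5.
Bottleneck = min = 3.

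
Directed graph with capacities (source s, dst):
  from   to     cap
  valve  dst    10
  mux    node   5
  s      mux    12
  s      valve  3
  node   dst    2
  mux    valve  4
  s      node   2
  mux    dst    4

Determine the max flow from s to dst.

13

Augment s->mux->dst: bottleneck 4. Total 4.
Augment s->node->dst: bottleneck 2. Total 6.
Augment s->valve->dst: bottleneck 3. Total 9.
Augment s->mux->valve->dst: bottleneck 4. Total 13.
No augmenting path remains in the residual graph.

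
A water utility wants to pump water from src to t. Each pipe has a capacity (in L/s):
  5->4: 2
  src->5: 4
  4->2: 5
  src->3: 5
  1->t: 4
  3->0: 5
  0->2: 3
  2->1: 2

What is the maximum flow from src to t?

Augment src->5->4->2->1->t: bottleneck 2. Total 2.
No augmenting path remains in the residual graph.

2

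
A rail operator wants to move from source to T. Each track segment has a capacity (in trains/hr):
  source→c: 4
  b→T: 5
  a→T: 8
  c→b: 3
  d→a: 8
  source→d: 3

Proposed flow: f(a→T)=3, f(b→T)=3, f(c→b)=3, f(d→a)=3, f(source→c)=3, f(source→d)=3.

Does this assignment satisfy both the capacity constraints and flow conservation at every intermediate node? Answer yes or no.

Yes

Every edge has 0 ≤ f(e) ≤ cap(e).
At each intermediate node, inflow equals outflow.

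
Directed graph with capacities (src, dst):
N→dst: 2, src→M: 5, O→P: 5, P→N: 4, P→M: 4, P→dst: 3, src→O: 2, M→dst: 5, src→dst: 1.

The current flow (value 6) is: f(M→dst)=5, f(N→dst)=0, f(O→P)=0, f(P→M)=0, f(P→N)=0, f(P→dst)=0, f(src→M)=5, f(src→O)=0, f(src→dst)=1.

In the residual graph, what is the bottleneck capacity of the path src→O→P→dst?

Residual capacities along the path: src→O: 2, O→P: 5, P→dst: 3.
Minimum is 2.

2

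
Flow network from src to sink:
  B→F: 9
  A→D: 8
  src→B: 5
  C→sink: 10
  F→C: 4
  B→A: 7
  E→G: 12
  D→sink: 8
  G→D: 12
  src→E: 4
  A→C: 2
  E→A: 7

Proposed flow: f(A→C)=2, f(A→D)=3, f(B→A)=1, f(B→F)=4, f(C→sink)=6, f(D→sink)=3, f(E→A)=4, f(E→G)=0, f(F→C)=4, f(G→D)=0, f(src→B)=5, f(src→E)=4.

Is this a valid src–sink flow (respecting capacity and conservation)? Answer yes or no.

Every edge has 0 ≤ f(e) ≤ cap(e).
At each intermediate node, inflow equals outflow.

Yes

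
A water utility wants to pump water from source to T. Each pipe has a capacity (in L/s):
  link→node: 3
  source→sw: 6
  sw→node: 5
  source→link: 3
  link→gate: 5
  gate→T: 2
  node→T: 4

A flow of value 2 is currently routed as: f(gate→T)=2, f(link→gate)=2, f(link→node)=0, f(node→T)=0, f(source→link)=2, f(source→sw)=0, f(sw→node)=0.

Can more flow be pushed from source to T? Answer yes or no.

Yes

Residual path source→link→node→T has bottleneck 1 > 0.
Pushing 1 along it raises the flow to 3, so the given flow is not maximum.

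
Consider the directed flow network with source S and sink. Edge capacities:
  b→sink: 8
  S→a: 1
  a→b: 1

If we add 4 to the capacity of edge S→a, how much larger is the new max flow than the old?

Original max flow = 1.
Even with extra capacity on S→a, another cut of capacity 1 remains binding.
New max flow = 1. Increase = 0.

0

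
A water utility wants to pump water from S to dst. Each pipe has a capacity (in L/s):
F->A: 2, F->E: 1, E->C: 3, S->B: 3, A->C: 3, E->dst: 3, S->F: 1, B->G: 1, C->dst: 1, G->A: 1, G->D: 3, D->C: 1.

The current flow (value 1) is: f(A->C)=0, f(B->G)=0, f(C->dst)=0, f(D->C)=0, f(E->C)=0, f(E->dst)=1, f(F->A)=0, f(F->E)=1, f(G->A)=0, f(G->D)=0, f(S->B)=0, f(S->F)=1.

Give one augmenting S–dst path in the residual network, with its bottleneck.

S->B->G->A->C->dst, bottleneck 1

Residual along S->B->G->A->C->dst: S->B: 3, B->G: 1, G->A: 1, A->C: 3, C->dst: 1.
Bottleneck = min = 1.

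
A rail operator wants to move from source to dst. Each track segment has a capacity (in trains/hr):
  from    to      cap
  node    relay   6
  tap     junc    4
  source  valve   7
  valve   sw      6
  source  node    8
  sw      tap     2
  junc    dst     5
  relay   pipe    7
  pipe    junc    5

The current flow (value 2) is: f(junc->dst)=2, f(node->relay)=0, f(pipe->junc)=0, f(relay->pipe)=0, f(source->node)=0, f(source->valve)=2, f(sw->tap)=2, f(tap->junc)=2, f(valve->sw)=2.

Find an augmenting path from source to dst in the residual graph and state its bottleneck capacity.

source->node->relay->pipe->junc->dst, bottleneck 3

Residual along source->node->relay->pipe->junc->dst: source->node: 8, node->relay: 6, relay->pipe: 7, pipe->junc: 5, junc->dst: 3.
Bottleneck = min = 3.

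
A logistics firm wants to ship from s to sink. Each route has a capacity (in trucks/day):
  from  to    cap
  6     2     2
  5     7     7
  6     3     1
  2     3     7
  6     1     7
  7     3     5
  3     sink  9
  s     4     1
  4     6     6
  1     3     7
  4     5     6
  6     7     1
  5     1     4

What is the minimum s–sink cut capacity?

1

Max flow = 1 (via 1 augmenting path).
In the residual at optimum, the set reachable from s is {s}.
Cut edges: s->4 (cap 1). Sum = 1.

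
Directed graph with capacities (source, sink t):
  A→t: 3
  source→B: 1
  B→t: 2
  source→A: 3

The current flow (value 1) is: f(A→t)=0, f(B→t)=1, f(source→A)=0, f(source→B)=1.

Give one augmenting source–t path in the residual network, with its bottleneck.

source→A→t, bottleneck 3

Residual along source→A→t: source→A: 3, A→t: 3.
Bottleneck = min = 3.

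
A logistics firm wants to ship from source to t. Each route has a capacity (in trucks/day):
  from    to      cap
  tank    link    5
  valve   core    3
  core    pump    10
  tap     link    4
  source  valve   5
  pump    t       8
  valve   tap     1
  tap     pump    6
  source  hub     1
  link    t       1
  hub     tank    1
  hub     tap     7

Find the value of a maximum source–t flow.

5

Augment source→hub→tank→link→t: bottleneck 1. Total 1.
Augment source→valve→tap→pump→t: bottleneck 1. Total 2.
Augment source→valve→core→pump→t: bottleneck 3. Total 5.
No augmenting path remains in the residual graph.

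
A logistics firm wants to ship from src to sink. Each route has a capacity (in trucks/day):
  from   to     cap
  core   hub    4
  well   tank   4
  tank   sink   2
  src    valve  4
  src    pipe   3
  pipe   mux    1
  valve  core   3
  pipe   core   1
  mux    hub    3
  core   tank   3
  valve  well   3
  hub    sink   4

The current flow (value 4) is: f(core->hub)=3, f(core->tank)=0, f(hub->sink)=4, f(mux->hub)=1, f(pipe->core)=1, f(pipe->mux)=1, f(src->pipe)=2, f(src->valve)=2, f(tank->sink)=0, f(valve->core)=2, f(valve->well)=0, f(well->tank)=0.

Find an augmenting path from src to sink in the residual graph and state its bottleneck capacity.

Residual along src->valve->core->tank->sink: src->valve: 2, valve->core: 1, core->tank: 3, tank->sink: 2.
Bottleneck = min = 1.

src->valve->core->tank->sink, bottleneck 1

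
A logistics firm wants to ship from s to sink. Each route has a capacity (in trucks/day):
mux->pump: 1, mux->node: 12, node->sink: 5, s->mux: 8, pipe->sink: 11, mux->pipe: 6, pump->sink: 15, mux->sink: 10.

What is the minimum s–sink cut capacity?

Max flow = 8 (via 1 augmenting path).
In the residual at optimum, the set reachable from s is {s}.
Cut edges: s->mux (cap 8). Sum = 8.

8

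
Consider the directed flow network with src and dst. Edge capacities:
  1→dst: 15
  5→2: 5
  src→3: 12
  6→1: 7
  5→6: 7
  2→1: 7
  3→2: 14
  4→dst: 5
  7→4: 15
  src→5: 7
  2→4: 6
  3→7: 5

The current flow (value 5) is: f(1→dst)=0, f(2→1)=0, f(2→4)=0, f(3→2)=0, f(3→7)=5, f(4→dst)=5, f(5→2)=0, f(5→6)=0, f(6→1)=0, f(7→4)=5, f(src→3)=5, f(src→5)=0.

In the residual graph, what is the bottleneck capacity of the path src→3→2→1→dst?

Residual capacities along the path: src→3: 7, 3→2: 14, 2→1: 7, 1→dst: 15.
Minimum is 7.

7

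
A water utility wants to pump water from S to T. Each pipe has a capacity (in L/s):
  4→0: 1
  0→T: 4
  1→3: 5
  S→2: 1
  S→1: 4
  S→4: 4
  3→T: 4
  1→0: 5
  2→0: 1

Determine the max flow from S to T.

Augment S→2→0→T: bottleneck 1. Total 1.
Augment S→4→0→T: bottleneck 1. Total 2.
Augment S→1→0→T: bottleneck 2. Total 4.
Augment S→1→3→T: bottleneck 2. Total 6.
No augmenting path remains in the residual graph.

6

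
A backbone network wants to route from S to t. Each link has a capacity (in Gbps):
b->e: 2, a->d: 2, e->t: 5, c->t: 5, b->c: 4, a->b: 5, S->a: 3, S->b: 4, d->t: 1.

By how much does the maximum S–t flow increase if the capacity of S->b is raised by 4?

0

Original max flow = 7.
Even with extra capacity on S->b, another cut of capacity 7 remains binding.
New max flow = 7. Increase = 0.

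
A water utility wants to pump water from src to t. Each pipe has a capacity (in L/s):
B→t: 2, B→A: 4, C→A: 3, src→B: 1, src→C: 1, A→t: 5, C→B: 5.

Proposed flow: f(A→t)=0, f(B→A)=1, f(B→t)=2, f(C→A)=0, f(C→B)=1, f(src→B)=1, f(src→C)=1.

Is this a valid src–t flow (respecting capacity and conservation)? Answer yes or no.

No

Conservation fails at B: inflow 2 ≠ outflow 3.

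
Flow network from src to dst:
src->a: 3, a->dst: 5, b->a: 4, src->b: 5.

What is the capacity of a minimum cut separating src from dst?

5

Max flow = 5 (via 2 augmenting paths).
In the residual at optimum, the set reachable from src is {a, b, src}.
Cut edges: a->dst (cap 5). Sum = 5.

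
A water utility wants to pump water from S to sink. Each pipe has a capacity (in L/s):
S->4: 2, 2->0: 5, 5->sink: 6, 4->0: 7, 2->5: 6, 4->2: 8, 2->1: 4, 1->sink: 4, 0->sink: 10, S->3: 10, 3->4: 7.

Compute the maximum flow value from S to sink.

9

Augment S->4->0->sink: bottleneck 2. Total 2.
Augment S->3->4->0->sink: bottleneck 5. Total 7.
Augment S->3->4->2->1->sink: bottleneck 2. Total 9.
No augmenting path remains in the residual graph.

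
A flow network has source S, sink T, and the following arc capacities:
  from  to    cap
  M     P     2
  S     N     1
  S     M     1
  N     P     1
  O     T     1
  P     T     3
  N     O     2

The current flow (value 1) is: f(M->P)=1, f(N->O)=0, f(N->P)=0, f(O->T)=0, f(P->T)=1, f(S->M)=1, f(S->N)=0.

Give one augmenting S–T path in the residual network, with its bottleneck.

Residual along S->N->P->T: S->N: 1, N->P: 1, P->T: 2.
Bottleneck = min = 1.

S->N->P->T, bottleneck 1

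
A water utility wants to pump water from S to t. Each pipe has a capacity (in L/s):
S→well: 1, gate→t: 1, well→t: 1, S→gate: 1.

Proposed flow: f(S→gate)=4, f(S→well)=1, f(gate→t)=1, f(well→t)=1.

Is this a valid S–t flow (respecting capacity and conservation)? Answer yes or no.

Capacity violated on S→gate: flow 4 > capacity 1.

No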